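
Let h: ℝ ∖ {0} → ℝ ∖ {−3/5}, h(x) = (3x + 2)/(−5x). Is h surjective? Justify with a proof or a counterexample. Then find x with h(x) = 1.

For any y ≠ −3/5, solving y(−5x) = 3x + 2 for x gives a well-defined x ≠ 0. So h is surjective.
Solving h(x) = 1: cross-multiplying gives 3x + 2 = 1(−5x), which rearranges to 8x = −2, so x = −1/4.

-1/4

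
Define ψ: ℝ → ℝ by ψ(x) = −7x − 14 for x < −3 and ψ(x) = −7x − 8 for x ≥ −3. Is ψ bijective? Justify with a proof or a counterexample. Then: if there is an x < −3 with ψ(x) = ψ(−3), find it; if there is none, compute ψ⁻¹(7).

Both pieces are strictly decreasing (slopes −7 and −7), so each is injective on its own interval.
The left piece maps (−∞, −3) onto (7, ∞); the right piece maps [−3, ∞) onto (−∞, 13].
These images overlap. In particular ψ(−3) = 13 (right piece), and solving −7x − 14 = 13 on the left piece gives x = −27/7 < −3.
So ψ(−27/7) = ψ(−3) with −27/7 ≠ −3, and ψ is not injective, hence not bijective. This x = −27/7 is the requested value below −3.

-27/7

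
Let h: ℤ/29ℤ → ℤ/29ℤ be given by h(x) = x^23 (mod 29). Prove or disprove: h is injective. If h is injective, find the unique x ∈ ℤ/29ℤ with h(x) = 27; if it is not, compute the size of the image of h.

Since 29 is prime, the nonzero elements of ℤ/29ℤ form a cyclic group of order 28.
As gcd(23, 28) = 1, raising to the 23rd power is a bijection on this group: if u^23 ≡ v^23 then (uv^{−1})^23 = 1, and the only element of order dividing gcd(23, 28) = 1 is 1, so u = v.
With h(0) = 0 this makes h injective on all of ℤ/29ℤ, hence bijective (finite equal-size domain and codomain). In particular h is injective.
Since h is injective, we find the preimage of 27. The inverse of x ↦ x^23 on (ℤ/29ℤ)^× is x ↦ x^11, because 23·11 = 253 = 9·28 + 1 ≡ 1 (mod 28) and x^{28} = 1 for x ≠ 0 (Fermat). So h⁻¹(27) = 27^11 mod 29.
Repeated squaring mod 29: 27^1 ≡ 27, 27^2 ≡ 27² = 729 ≡ 4, 27^4 ≡ 4² = 16, 27^8 ≡ 16² = 256 ≡ 24. Since 11 = 8 + 2 + 1, 27^11 ≡ 24·4·27: 24·4 = 96 ≡ 9, then 9·27 = 243 ≡ 11. So 27^11 ≡ 11 (mod 29).
Hence h⁻¹(27) = 11.

11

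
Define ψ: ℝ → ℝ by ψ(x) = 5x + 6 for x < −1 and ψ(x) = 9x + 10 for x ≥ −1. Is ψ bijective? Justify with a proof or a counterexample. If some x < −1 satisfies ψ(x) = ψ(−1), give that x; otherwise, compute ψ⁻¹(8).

-2/9

Both pieces are strictly increasing (slopes 5 and 9), so each is injective on its own interval.
The left piece maps (−∞, −1) onto (−∞, 1); the right piece maps [−1, ∞) onto [1, ∞).
Since 1 = 1, the images partition ℝ: ψ is injective and surjective, hence bijective.
Because the two images are disjoint, no x < −1 has ψ(x) = ψ(−1), so we compute ψ⁻¹(8): 8 lies in [1, ∞), so solve 9x + 10 = 8: x = (8 − 10)/9 = −2/9.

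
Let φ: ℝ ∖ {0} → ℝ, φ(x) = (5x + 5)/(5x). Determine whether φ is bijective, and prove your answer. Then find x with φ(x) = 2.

1

If φ(x) = 1, cross-multiplying gives 5(5x + 5) = 5(5x), which simplifies to 25 = 0 — false.  So 1 has no preimage and φ is not surjective.
Thus φ is not bijective.
Solving φ(x) = 2: cross-multiplying gives 5x + 5 = 2(5x), which rearranges to −5x = −5, so x = 1.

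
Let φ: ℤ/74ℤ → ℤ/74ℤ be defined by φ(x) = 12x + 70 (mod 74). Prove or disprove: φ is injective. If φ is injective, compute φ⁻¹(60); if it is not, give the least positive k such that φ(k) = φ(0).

37

We have gcd(12, 74) = 2 > 1. Taking a = 0 and b = 37: φ(0) = 70 and φ(37) = 12·37 + 70 = 514 ≡ 70 (mod 74).
So φ(0) = φ(37) while 0 ≠ 37, therefore φ is not injective.
Since φ is not injective, we find the least positive k with φ(k) = φ(0): this means 12k ≡ 0 (mod 74), i.e. 74 ∣ 12k. Since gcd(12, 74) = 2, dividing through by 2 this holds exactly when 37 ∣ 6k, and as gcd(6, 37) = 1, exactly when 37 ∣ k.
The smallest positive such k is 37.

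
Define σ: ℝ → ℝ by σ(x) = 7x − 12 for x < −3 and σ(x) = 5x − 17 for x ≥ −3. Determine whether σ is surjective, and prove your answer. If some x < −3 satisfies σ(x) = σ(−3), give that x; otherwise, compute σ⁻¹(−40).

Both pieces are strictly increasing (slopes 7 and 5), so each is injective on its own interval.
The left piece maps (−∞, −3) onto (−∞, −33); the right piece maps [−3, ∞) onto [−32, ∞).
The union (−∞, −33) ∪ [−32, ∞) omits the interval between −33 and −32; in particular −33 has no preimage. So σ is not surjective.
Because the two images are disjoint, no x < −3 has σ(x) = σ(−3), so we compute σ⁻¹(−40): −40 lies in (−∞, −33), so solve 7x − 12 = −40: x = (−40 + 12)/7 = −4.

-4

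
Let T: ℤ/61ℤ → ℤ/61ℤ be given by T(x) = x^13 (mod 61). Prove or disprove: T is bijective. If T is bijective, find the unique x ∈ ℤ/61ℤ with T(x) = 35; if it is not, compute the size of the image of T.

Since 61 is prime, the nonzero elements of ℤ/61ℤ form a cyclic group of order 60.
As gcd(13, 60) = 1, raising to the 13th power is a bijection on this group: if s^13 ≡ t^13 then (st^{−1})^13 = 1, and the only element of order dividing gcd(13, 60) = 1 is 1, so s = t.
With T(0) = 0 this makes T injective on all of ℤ/61ℤ, hence bijective (finite equal-size domain and codomain). In particular T is bijective.
Since T is bijective, we find the preimage of 35. The inverse of x ↦ x^13 on (ℤ/61ℤ)^× is x ↦ x^37, because 13·37 = 481 = 8·60 + 1 ≡ 1 (mod 60) and x^{60} = 1 for x ≠ 0 (Fermat). So T⁻¹(35) = 35^37 mod 61.
Repeated squaring mod 61: 35^1 ≡ 35, 35^2 ≡ 35² = 1225 ≡ 5, 35^4 ≡ 5² = 25, 35^8 ≡ 25² = 625 ≡ 15, 35^16 ≡ 15² = 225 ≡ 42, 35^32 ≡ 42² = 1764 ≡ 56. Since 37 = 32 + 4 + 1, 35^37 ≡ 56·25·35: 56·25 = 1400 ≡ 58, then 58·35 = 2030 ≡ 17. So 35^37 ≡ 17 (mod 61).
Hence T⁻¹(35) = 17.

17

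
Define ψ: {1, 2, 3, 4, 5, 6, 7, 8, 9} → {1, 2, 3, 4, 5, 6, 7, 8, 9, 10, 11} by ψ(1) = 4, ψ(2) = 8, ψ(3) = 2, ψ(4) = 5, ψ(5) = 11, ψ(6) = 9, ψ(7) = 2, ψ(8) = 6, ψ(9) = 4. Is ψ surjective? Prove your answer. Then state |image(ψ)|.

7

No element maps to 1, so ψ is not surjective.
The image of ψ is {2, 4, 5, 6, 8, 9, 11}, which has 7 elements.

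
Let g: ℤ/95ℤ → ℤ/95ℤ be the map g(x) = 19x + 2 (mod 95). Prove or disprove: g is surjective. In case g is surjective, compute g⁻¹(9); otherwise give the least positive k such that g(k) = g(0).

Recall that g is surjective if every y in the codomain equals g(x) for some x in the domain.
Since gcd(19, 95) = 19, we have 19x ≡ 0 (mod 19) for all x, so g(x) ≡ 2 (mod 19).
But 0 ≢ 2 (mod 19), so 0 ∈ ℤ/95ℤ has no preimage. Hence g is not surjective.
Since g is not surjective, we find the least positive k with g(k) = g(0): this means 19k ≡ 0 (mod 95), i.e. 95 ∣ 19k. Since gcd(19, 95) = 19, dividing through by 19 this holds exactly when 5 ∣ k.
The smallest positive such k is 5.

5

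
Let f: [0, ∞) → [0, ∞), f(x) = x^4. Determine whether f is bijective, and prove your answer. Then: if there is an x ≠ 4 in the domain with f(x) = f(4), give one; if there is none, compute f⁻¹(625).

5

On [0, ∞), x ↦ x^4 is strictly increasing (injective) and for any y ∈ [0, ∞) the 4th root y^{1/4} lies in [0, ∞) (surjective). So f is bijective.
Since x ↦ x^4 is strictly increasing on [0, ∞), it is injective there, so no x ≠ 4 in the domain has f(x) = f(4). We therefore compute f⁻¹(625) = 625^{1/4} = 5 (indeed 5^4 = 625).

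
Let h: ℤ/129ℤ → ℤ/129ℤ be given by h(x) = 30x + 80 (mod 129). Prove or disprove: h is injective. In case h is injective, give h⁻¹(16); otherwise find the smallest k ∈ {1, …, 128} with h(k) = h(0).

Recall that h is injective when h(x_1) = h(x_2) forces x_1 = x_2.
We have gcd(30, 129) = 3 > 1. Taking x_1 = 0 and x_2 = 43: h(0) = 80 and h(43) = 30·43 + 80 = 1370 ≡ 80 (mod 129).
So h(0) = h(43) while 0 ≠ 43, therefore h is not injective.
Since h is not injective, we find the least positive k with h(k) = h(0): this means 30k ≡ 0 (mod 129), i.e. 129 ∣ 30k. Since gcd(30, 129) = 3, dividing through by 3 this holds exactly when 43 ∣ 10k, and as gcd(10, 43) = 1, exactly when 43 ∣ k.
The smallest positive such k is 43.

43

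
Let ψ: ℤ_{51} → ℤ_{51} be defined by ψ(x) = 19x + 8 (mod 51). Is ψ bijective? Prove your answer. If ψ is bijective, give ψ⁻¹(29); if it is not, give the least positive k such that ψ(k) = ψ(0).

Recall that injectivity means: for all s, t in the domain, ψ(s) = ψ(t) implies s = t.
Suppose ψ(s) = ψ(t) in ℤ_{51}. Then 19s + 8 ≡ 19t + 8 (mod 51), so 19(s − t) ≡ 0 (mod 51).
Since gcd(19, 51) = 1, 19 is invertible modulo 51, thus s − t ≡ 0 (mod 51), i.e. s = t.
We now compute 19⁻¹ mod 51 explicitly. Euclid's algorithm: 51 = 2·19 + 13, 19 = 1·13 + 6, 13 = 2·6 + 1; back-substituting gives 1 = 43·19 − 16·51, so 19⁻¹ ≡ 43 (mod 51).
For any y ∈ ℤ_{51}, x = 43(y − 8) mod 51 satisfies ψ(x) = 19·43(y − 8) + 8 ≡ y (since 19·43 ≡ 1 mod 51). So every y has a preimage.
Hence ψ is bijective.
Since ψ is bijective, we find ψ⁻¹(29): we need 19x ≡ 29 − 8 ≡ 21 (mod 51). Using 19⁻¹ = 43: x ≡ 43·21 = 903 = 17·51 + 36, so x = 36.
Check: ψ(36) = 19·36 + 8 = 692 = 13·51 + 29 ≡ 29 (mod 51).

36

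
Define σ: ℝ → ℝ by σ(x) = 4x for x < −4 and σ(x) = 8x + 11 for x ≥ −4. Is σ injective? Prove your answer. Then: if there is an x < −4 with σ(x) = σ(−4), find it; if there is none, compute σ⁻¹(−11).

Both pieces are strictly increasing (slopes 4 and 8), so each is injective on its own interval.
The left piece maps (−∞, −4) onto (−∞, −16); the right piece maps [−4, ∞) onto [−21, ∞).
These images overlap. In particular σ(−4) = −21 (right piece), and solving 4x = −21 on the left piece gives x = −21/4 < −4.
So σ(−21/4) = σ(−4) with −21/4 ≠ −4, and σ is not injective. This x = −21/4 is the requested value below −4.

-21/4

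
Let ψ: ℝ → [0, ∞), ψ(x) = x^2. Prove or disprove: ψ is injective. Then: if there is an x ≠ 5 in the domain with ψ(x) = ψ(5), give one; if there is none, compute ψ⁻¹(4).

-5

ψ(5) = 25 = (−5)^2 = ψ(−5) (since 2 is even), with 5 ≠ −5. So ψ is not injective.
For the follow-up, such an x exists: taking x = −5 ∈ ℝ gives ψ(−5) = 25 = ψ(5) with −5 ≠ 5.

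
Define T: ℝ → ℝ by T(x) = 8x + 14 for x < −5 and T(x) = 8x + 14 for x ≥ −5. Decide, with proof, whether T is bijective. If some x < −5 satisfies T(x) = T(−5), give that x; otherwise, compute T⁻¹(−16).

Both pieces are strictly increasing (slopes 8 and 8), so each is injective on its own interval.
The left piece maps (−∞, −5) onto (−∞, −26); the right piece maps [−5, ∞) onto [−26, ∞).
Since −26 = −26, the images partition ℝ: T is injective and surjective, hence bijective.
Because the two images are disjoint, no x < −5 has T(x) = T(−5), so we compute T⁻¹(−16): −16 lies in [−26, ∞), so solve 8x + 14 = −16: x = (−16 − 14)/8 = −15/4.

-15/4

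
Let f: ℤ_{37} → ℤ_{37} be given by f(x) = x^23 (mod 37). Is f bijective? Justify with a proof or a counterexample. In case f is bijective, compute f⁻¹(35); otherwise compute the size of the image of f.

Since 37 is prime, the nonzero elements of ℤ_{37} form a cyclic group of order 36.
As gcd(23, 36) = 1, raising to the 23rd power is a bijection on this group: if a^23 ≡ b^23 then (ab^{−1})^23 = 1, and the only element of order dividing gcd(23, 36) = 1 is 1, so a = b.
With f(0) = 0 this makes f injective on all of ℤ_{37}, hence bijective (finite equal-size domain and codomain). In particular f is bijective.
Since f is bijective, we find the preimage of 35. The inverse of x ↦ x^23 on (ℤ_{37})^× is x ↦ x^11, because 23·11 = 253 = 7·36 + 1 ≡ 1 (mod 36) and x^{36} = 1 for x ≠ 0 (Fermat). So f⁻¹(35) = 35^11 mod 37.
Repeated squaring mod 37: 35^1 ≡ 35, 35^2 ≡ 35² = 1225 ≡ 4, 35^4 ≡ 4² = 16, 35^8 ≡ 16² = 256 ≡ 34. Since 11 = 8 + 2 + 1, 35^11 ≡ 34·4·35: 34·4 = 136 ≡ 25, then 25·35 = 875 ≡ 24. So 35^11 ≡ 24 (mod 37).
Hence f⁻¹(35) = 24.

24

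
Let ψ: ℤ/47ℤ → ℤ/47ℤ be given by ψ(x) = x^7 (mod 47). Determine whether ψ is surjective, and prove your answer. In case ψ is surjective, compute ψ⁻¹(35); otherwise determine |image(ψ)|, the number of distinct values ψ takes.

Since 47 is prime, the nonzero elements of ℤ/47ℤ form a cyclic group of order 46.
As gcd(7, 46) = 1, raising to the 7th power is a bijection on this group: if x_1^7 ≡ x_2^7 then (x_1x_2^{−1})^7 = 1, and the only element of order dividing gcd(7, 46) = 1 is 1, so x_1 = x_2.
With ψ(0) = 0 this makes ψ injective on all of ℤ/47ℤ, hence bijective (finite equal-size domain and codomain). In particular ψ is surjective.
Since ψ is surjective, we find the preimage of 35. The inverse of x ↦ x^7 on (ℤ/47ℤ)^× is x ↦ x^33, because 7·33 = 231 = 5·46 + 1 ≡ 1 (mod 46) and x^{46} = 1 for x ≠ 0 (Fermat). So ψ⁻¹(35) = 35^33 mod 47.
Repeated squaring mod 47: 35^1 ≡ 35, 35^2 ≡ 35² = 1225 ≡ 3, 35^4 ≡ 3² = 9, 35^8 ≡ 9² = 81 ≡ 34, 35^16 ≡ 34² = 1156 ≡ 28, 35^32 ≡ 28² = 784 ≡ 32. Since 33 = 32 + 1, 35^33 ≡ 32·35: 32·35 = 1120 ≡ 39. So 35^33 ≡ 39 (mod 47).
Hence ψ⁻¹(35) = 39.

39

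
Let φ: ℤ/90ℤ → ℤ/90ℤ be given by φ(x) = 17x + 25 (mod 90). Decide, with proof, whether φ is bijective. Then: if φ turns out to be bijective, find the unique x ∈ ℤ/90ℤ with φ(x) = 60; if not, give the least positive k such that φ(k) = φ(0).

Recall that injectivity means: for all a, b in the domain, φ(a) = φ(b) implies a = b.
If φ(a) = φ(b), then 17a ≡ 17b (mod 90). Because gcd(17, 90) = 1, we may cancel 17 to get a ≡ b (mod 90).
We now compute 17⁻¹ mod 90 explicitly. Euclid's algorithm: 90 = 5·17 + 5, 17 = 3·5 + 2, 5 = 2·2 + 1; back-substituting gives 1 = 53·17 − 10·90, so 17⁻¹ ≡ 53 (mod 90).
For any y ∈ ℤ/90ℤ, x = 53(y − 25) mod 90 satisfies φ(x) = 17·53(y − 25) + 25 ≡ y (since 17·53 ≡ 1 mod 90). So every y has a preimage.
Therefore φ is bijective.
Since φ is bijective, we find φ⁻¹(60): we need 17x ≡ 60 − 25 ≡ 35 (mod 90). Using 17⁻¹ = 53: x ≡ 53·35 = 1855 = 20·90 + 55, so x = 55.
Check: φ(55) = 17·55 + 25 = 960 = 10·90 + 60 ≡ 60 (mod 90).

55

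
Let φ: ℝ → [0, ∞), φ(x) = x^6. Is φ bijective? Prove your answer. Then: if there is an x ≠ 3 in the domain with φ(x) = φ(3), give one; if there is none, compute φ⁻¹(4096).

-3

φ(3) = 729 = (−3)^6 = φ(−3) (since 6 is even), with 3 ≠ −3. So φ is not injective, hence not bijective.
For the follow-up, such an x exists: taking x = −3 ∈ ℝ gives φ(−3) = 729 = φ(3) with −3 ≠ 3.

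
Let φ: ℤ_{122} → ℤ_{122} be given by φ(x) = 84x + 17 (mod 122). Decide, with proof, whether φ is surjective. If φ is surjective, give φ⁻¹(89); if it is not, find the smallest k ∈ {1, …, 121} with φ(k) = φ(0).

Recall: surjectivity means every element of the codomain has a preimage under φ.
Since gcd(84, 122) = 2, we have 84x ≡ 0 (mod 2) for all x, so φ(x) ≡ 1 (mod 2).
But 0 ≢ 1 (mod 2), so 0 ∈ ℤ_{122} has no preimage. So φ is not surjective.
Since φ is not surjective, we find the least positive k with φ(k) = φ(0): this means 84k ≡ 0 (mod 122), i.e. 122 ∣ 84k. Since gcd(84, 122) = 2, dividing through by 2 this holds exactly when 61 ∣ 42k, and as gcd(42, 61) = 1, exactly when 61 ∣ k.
The smallest positive such k is 61.

61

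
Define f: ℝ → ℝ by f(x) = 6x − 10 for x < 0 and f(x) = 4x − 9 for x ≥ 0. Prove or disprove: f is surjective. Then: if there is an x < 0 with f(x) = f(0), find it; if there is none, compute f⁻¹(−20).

Both pieces are strictly increasing (slopes 6 and 4), so each is injective on its own interval.
The left piece maps (−∞, 0) onto (−∞, −10); the right piece maps [0, ∞) onto [−9, ∞).
The union (−∞, −10) ∪ [−9, ∞) omits the interval between −10 and −9; in particular −10 has no preimage. So f is not surjective.
Because the two images are disjoint, no x < 0 has f(x) = f(0), so we compute f⁻¹(−20): −20 lies in (−∞, −10), so solve 6x − 10 = −20: x = (−20 + 10)/6 = −5/3.

-5/3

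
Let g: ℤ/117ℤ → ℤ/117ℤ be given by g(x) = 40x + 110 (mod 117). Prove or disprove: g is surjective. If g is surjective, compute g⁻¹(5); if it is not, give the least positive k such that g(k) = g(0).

12

Since gcd(40, 117) = 1, 40 is invertible modulo 117. Euclid's algorithm: 117 = 2·40 + 37, 40 = 1·37 + 3, 37 = 12·3 + 1; back-substituting gives 1 = 79·40 − 27·117, so 40⁻¹ ≡ 79 (mod 117).
Then y ↦ 79(y − 110) is a two-sided inverse to g, so every y ∈ ℤ/117ℤ has a preimage.
So g is surjective.
Since g is surjective, we find g⁻¹(5): we need 40x ≡ 5 − 110 ≡ 12 (mod 117). Using 40⁻¹ = 79: x ≡ 79·12 = 948 = 8·117 + 12, so x = 12.
Check: g(12) = 40·12 + 110 = 590 = 5·117 + 5 ≡ 5 (mod 117).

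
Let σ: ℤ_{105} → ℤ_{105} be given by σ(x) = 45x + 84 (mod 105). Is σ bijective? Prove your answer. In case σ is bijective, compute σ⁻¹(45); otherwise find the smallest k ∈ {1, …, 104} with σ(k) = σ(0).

Recall that σ is injective if σ(a) = σ(b) implies a = b.
We have gcd(45, 105) = 15 > 1. Taking a = 0 and b = 7: σ(0) = 84 and σ(7) = 45·7 + 84 = 399 ≡ 84 (mod 105).
So σ(0) = σ(7) while 0 ≠ 7, therefore σ is not injective, hence not bijective.
Since σ is not bijective, we find the least positive k with σ(k) = σ(0): this means 45k ≡ 0 (mod 105), i.e. 105 ∣ 45k. Since gcd(45, 105) = 15, dividing through by 15 this holds exactly when 7 ∣ 3k, and as gcd(3, 7) = 1, exactly when 7 ∣ k.
The smallest positive such k is 7.

7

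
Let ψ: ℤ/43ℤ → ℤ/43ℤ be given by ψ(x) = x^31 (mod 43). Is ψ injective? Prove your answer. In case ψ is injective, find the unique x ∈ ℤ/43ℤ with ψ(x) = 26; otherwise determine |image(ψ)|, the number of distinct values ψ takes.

18

Since 43 is prime, the nonzero elements of ℤ/43ℤ form a cyclic group of order 42.
As gcd(31, 42) = 1, raising to the 31st power is a bijection on this group: if s^31 ≡ t^31 then (st^{−1})^31 = 1, and the only element of order dividing gcd(31, 42) = 1 is 1, so s = t.
With ψ(0) = 0 this makes ψ injective on all of ℤ/43ℤ, hence bijective (finite equal-size domain and codomain). In particular ψ is injective.
Since ψ is injective, we find the preimage of 26. The inverse of x ↦ x^31 on (ℤ/43ℤ)^× is x ↦ x^19, because 31·19 = 589 = 14·42 + 1 ≡ 1 (mod 42) and x^{42} = 1 for x ≠ 0 (Fermat). So ψ⁻¹(26) = 26^19 mod 43.
Repeated squaring mod 43: 26^1 ≡ 26, 26^2 ≡ 26² = 676 ≡ 31, 26^4 ≡ 31² = 961 ≡ 15, 26^8 ≡ 15² = 225 ≡ 10, 26^16 ≡ 10² = 100 ≡ 14. Since 19 = 16 + 2 + 1, 26^19 ≡ 14·31·26: 14·31 = 434 ≡ 4, then 4·26 = 104 ≡ 18. So 26^19 ≡ 18 (mod 43).
Hence ψ⁻¹(26) = 18.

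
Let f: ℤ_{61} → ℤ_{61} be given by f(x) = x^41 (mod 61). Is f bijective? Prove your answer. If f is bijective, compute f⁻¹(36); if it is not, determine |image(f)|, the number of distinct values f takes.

45

Since 61 is prime, the nonzero elements of ℤ_{61} form a cyclic group of order 60.
As gcd(41, 60) = 1, raising to the 41st power is a bijection on this group: if s^41 ≡ t^41 then (st^{−1})^41 = 1, and the only element of order dividing gcd(41, 60) = 1 is 1, so s = t.
With f(0) = 0 this makes f injective on all of ℤ_{61}, hence bijective (finite equal-size domain and codomain). In particular f is bijective.
Since f is bijective, we find the preimage of 36. The inverse of x ↦ x^41 on (ℤ_{61})^× is x ↦ x^41, because 41·41 = 1681 = 28·60 + 1 ≡ 1 (mod 60) and x^{60} = 1 for x ≠ 0 (Fermat). So f⁻¹(36) = 36^41 mod 61.
Repeated squaring mod 61: 36^1 ≡ 36, 36^2 ≡ 36² = 1296 ≡ 15, 36^4 ≡ 15² = 225 ≡ 42, 36^8 ≡ 42² = 1764 ≡ 56, 36^16 ≡ 56² = 3136 ≡ 25, 36^32 ≡ 25² = 625 ≡ 15. Since 41 = 32 + 8 + 1, 36^41 ≡ 15·56·36: 15·56 = 840 ≡ 47, then 47·36 = 1692 ≡ 45. So 36^41 ≡ 45 (mod 61).
Hence f⁻¹(36) = 45.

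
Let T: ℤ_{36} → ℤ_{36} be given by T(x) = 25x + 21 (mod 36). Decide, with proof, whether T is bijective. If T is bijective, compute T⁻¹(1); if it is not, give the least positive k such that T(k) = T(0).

28

Recall that T is injective if T(a) = T(b) implies a = b.
If T(a) = T(b), then 25a ≡ 25b (mod 36). Because gcd(25, 36) = 1, we may cancel 25 to get a ≡ b (mod 36).
We now compute 25⁻¹ mod 36 explicitly. Euclid's algorithm: 36 = 1·25 + 11, 25 = 2·11 + 3, 11 = 3·3 + 2, 3 = 1·2 + 1; back-substituting gives 1 = 13·25 − 9·36, so 25⁻¹ ≡ 13 (mod 36).
Then y ↦ 13(y − 21) is a two-sided inverse to T, so every y ∈ ℤ_{36} has a preimage.
Thus T is bijective.
Since T is bijective, we compute T⁻¹(1): solve 25x + 21 ≡ 1 (mod 36), i.e. 25x ≡ 16 (mod 36).
Multiplying by 25⁻¹ = 13 gives x ≡ 13·16 = 208 = 5·36 + 28 ≡ 28 (mod 36).
Check: T(28) = 25·28 + 21 = 721 = 20·36 + 1 ≡ 1 (mod 36).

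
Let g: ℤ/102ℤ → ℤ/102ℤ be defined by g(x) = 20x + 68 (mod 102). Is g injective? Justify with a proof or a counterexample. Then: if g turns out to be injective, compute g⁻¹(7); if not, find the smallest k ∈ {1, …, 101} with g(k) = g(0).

51

Recall: g is injective when g(a) = g(b) forces a = b.
We have gcd(20, 102) = 2 > 1. Taking a = 0 and b = 51: g(0) = 68 and g(51) = 20·51 + 68 = 1088 ≡ 68 (mod 102).
So g(0) = g(51) while 0 ≠ 51, thus g is not injective.
Since g is not injective, we find the least positive k with g(k) = g(0): this means 20k ≡ 0 (mod 102), i.e. 102 ∣ 20k. Since gcd(20, 102) = 2, dividing through by 2 this holds exactly when 51 ∣ 10k, and as gcd(10, 51) = 1, exactly when 51 ∣ k.
The smallest positive such k is 51.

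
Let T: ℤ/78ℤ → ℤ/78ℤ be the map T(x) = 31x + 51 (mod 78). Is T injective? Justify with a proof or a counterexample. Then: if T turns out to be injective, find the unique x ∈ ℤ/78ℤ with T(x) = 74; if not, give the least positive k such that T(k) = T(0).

Recall: T is injective if T(u) = T(v) implies u = v.
If T(u) = T(v), then 31u ≡ 31v (mod 78). Because gcd(31, 78) = 1, we may cancel 31 to get u ≡ v (mod 78).
Therefore T is injective.
We now compute 31⁻¹ mod 78 explicitly. Euclid's algorithm: 78 = 2·31 + 16, 31 = 1·16 + 15, 16 = 1·15 + 1; back-substituting gives 1 = 73·31 − 29·78, so 31⁻¹ ≡ 73 (mod 78).
Since T is injective, we find T⁻¹(74): we need 31x ≡ 74 − 51 ≡ 23 (mod 78). Using 31⁻¹ = 73: x ≡ 73·23 = 1679 = 21·78 + 41, so x = 41.
Check: T(41) = 31·41 + 51 = 1322 = 16·78 + 74 ≡ 74 (mod 78).

41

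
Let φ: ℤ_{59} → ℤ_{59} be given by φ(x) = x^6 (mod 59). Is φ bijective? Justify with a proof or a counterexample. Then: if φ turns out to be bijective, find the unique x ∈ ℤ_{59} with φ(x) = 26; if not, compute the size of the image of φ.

φ(29): Repeated squaring mod 59: 29^1 ≡ 29, 29^2 ≡ 29² = 841 ≡ 15, 29^4 ≡ 15² = 225 ≡ 48. Since 6 = 4 + 2, 29^6 ≡ 48·15: 48·15 = 720 ≡ 12. So 29^6 ≡ 12 (mod 59).
φ(30): Repeated squaring mod 59: 30^1 ≡ 30, 30^2 ≡ 30² = 900 ≡ 15, 30^4 ≡ 15² = 225 ≡ 48. Since 6 = 4 + 2, 30^6 ≡ 48·15: 48·15 = 720 ≡ 12. So 30^6 ≡ 12 (mod 59).
So φ(29) = φ(30) = 12 while 29 ≠ 30, so φ is not injective, hence not bijective.
Since φ is not bijective, we determine |image(φ)|. Computing x^6 mod 59 for each x (by repeated squaring, reducing mod 59 at every step), the values φ(0), φ(1), …, φ(58) are: 0, 1, 5, 21, 25, 49, 46, 3, 7, 28, 9, 27, 53, 19, 15, 26, 35, 20, 22, 48, 45, 4, 17, 51, 29, 41, 36, 57, 16, 12, 12, 16, 57, 36, 41, 29, 51, 17, 4, 45, 48, 22, 20, 35, 26, 15, 19, 53, 27, 9, 28, 7, 3, 46, 49, 25, 21, 5, 1.
The distinct values are {0, 1, 3, 4, 5, 7, 9, 12, 15, 16, 17, 19, 20, 21, 22, 25, 26, 27, 28, 29, 35, 36, 41, 45, 46, 48, 49, 51, 53, 57}; there are 30 of them.

30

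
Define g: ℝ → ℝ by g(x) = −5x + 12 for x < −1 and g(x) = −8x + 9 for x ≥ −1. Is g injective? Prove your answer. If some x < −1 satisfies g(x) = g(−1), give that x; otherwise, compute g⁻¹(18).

Both pieces are strictly decreasing (slopes −5 and −8), so each is injective on its own interval.
The left piece maps (−∞, −1) onto (17, ∞); the right piece maps [−1, ∞) onto (−∞, 17].
These images are disjoint, so no value is attained by both pieces. So g is injective.
Because the two images are disjoint, no x < −1 has g(x) = g(−1), so we compute g⁻¹(18): 18 lies in (17, ∞), so solve −5x + 12 = 18: x = (18 − 12)/(−5) = −6/5.

-6/5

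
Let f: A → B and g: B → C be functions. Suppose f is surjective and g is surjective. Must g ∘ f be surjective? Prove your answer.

surjective

Let c ∈ C. Since g is surjective, there is b ∈ B with g(b) = c. Since f is surjective, there is a ∈ A with f(a) = b.
Then (g ∘ f)(a) = g(b) = c. Therefore g ∘ f is surjective.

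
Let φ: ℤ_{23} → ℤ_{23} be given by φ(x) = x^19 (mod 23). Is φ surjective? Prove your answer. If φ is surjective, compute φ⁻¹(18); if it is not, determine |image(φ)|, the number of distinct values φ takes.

6

Since 23 is prime, the nonzero elements of ℤ_{23} form a cyclic group of order 22.
As gcd(19, 22) = 1, raising to the 19th power is a bijection on this group: if x_1^19 ≡ x_2^19 then (x_1x_2^{−1})^19 = 1, and the only element of order dividing gcd(19, 22) = 1 is 1, so x_1 = x_2.
With φ(0) = 0 this makes φ injective on all of ℤ_{23}, hence bijective (finite equal-size domain and codomain). In particular φ is surjective.
Since φ is surjective, we find the preimage of 18. The inverse of x ↦ x^19 on (ℤ_{23})^× is x ↦ x^7, because 19·7 = 133 = 6·22 + 1 ≡ 1 (mod 22) and x^{22} = 1 for x ≠ 0 (Fermat). So φ⁻¹(18) = 18^7 mod 23.
Repeated squaring mod 23: 18^1 ≡ 18, 18^2 ≡ 18² = 324 ≡ 2, 18^4 ≡ 2² = 4. Since 7 = 4 + 2 + 1, 18^7 ≡ 4·2·18: 4·2 = 8, then 8·18 = 144 ≡ 6. So 18^7 ≡ 6 (mod 23).
Hence φ⁻¹(18) = 6.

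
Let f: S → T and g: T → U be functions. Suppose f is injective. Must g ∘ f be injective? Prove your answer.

No. Take S = T = U = {1, 2}, f = identity (injective), and g(x) = 1 for every x.
Then (g ∘ f)(1) = 1 = (g ∘ f)(2) with 1 ≠ 2, so g ∘ f is not injective.

not injective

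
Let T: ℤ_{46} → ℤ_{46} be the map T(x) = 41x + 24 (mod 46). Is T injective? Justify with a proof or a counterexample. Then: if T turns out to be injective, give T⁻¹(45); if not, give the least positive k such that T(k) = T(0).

5

Recall: T is injective when T(a) = T(b) forces a = b.
If T(a) = T(b), then 41a ≡ 41b (mod 46). Because gcd(41, 46) = 1, we may cancel 41 to get a ≡ b (mod 46).
Therefore T is injective.
We now compute 41⁻¹ mod 46 explicitly. Euclid's algorithm: 46 = 1·41 + 5, 41 = 8·5 + 1; back-substituting gives 1 = 9·41 − 8·46, so 41⁻¹ ≡ 9 (mod 46).
Since T is injective, we find T⁻¹(45): we need 41x ≡ 45 − 24 ≡ 21 (mod 46). Using 41⁻¹ = 9: x ≡ 9·21 = 189 = 4·46 + 5, so x = 5.
Check: T(5) = 41·5 + 24 = 229 = 4·46 + 45 ≡ 45 (mod 46).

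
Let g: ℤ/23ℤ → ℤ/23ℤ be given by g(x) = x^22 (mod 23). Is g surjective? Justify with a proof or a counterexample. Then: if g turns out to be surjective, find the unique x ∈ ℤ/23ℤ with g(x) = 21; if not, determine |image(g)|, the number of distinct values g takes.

g(1) = 1^22 = 1.
g(2): Repeated squaring mod 23: 2^1 ≡ 2, 2^2 ≡ 2² = 4, 2^4 ≡ 4² = 16, 2^8 ≡ 16² = 256 ≡ 3, 2^16 ≡ 3² = 9. Since 22 = 16 + 4 + 2, 2^22 ≡ 9·16·4: 9·16 = 144 ≡ 6, then 6·4 = 24 ≡ 1. So 2^22 ≡ 1 (mod 23).
So g(1) = g(2) = 1 while 1 ≠ 2, therefore g is not injective.
A non-injective map from the 23-element set ℤ/23ℤ to itself takes at most 22 distinct values, so it cannot be surjective. Therefore g is not surjective.
Since g is not surjective, we determine |image(g)|. Computing x^22 mod 23 for each x (by repeated squaring, reducing mod 23 at every step), the values g(0), g(1), …, g(22) are: 0, 1, 1, 1, 1, 1, 1, 1, 1, 1, 1, 1, 1, 1, 1, 1, 1, 1, 1, 1, 1, 1, 1.
The distinct values are {0, 1}; there are 2 of them.

2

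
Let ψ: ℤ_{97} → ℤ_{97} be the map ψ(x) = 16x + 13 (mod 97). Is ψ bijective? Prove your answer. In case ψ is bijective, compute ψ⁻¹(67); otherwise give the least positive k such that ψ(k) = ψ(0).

64

If ψ(u) = ψ(v), then 16u ≡ 16v (mod 97). Because gcd(16, 97) = 1, we may cancel 16 to get u ≡ v (mod 97).
We now compute 16⁻¹ mod 97 explicitly. Euclid's algorithm: 97 = 6·16 + 1; back-substituting gives 1 = 91·16 − 15·97, so 16⁻¹ ≡ 91 (mod 97).
Then y ↦ 91(y − 13) is a two-sided inverse to ψ, so every y ∈ ℤ_{97} has a preimage.
Thus ψ is bijective.
Since ψ is bijective, we find ψ⁻¹(67): we need 16x ≡ 67 − 13 ≡ 54 (mod 97). Using 16⁻¹ = 91: x ≡ 91·54 = 4914 = 50·97 + 64, so x = 64.
Check: ψ(64) = 16·64 + 13 = 1037 = 10·97 + 67 ≡ 67 (mod 97).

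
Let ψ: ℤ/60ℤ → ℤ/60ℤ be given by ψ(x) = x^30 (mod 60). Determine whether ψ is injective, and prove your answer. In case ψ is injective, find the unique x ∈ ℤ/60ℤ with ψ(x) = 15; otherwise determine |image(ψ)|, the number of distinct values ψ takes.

ψ(2): Repeated squaring mod 60: 2^1 ≡ 2, 2^2 ≡ 2² = 4, 2^4 ≡ 4² = 16, 2^8 ≡ 16² = 256 ≡ 16, 2^16 ≡ 16² = 256 ≡ 16. Since 30 = 16 + 8 + 4 + 2, 2^30 ≡ 16·16·16·4: 16·16 = 256 ≡ 16, then 16·16 = 256 ≡ 16, then 16·4 = 64 ≡ 4. So 2^30 ≡ 4 (mod 60).
ψ(8): Repeated squaring mod 60: 8^1 ≡ 8, 8^2 ≡ 8² = 64 ≡ 4, 8^4 ≡ 4² = 16, 8^8 ≡ 16² = 256 ≡ 16, 8^16 ≡ 16² = 256 ≡ 16. Since 30 = 16 + 8 + 4 + 2, 8^30 ≡ 16·16·16·4: 16·16 = 256 ≡ 16, then 16·16 = 256 ≡ 16, then 16·4 = 64 ≡ 4. So 8^30 ≡ 4 (mod 60).
So ψ(2) = ψ(8) = 4 while 2 ≠ 8, therefore ψ is not injective.
Since ψ is not injective, we determine |image(ψ)|. Computing x^30 mod 60 for each x (by repeated squaring, reducing mod 60 at every step), the values ψ(0), ψ(1), …, ψ(59) are: 0, 1, 4, 9, 16, 25, 36, 49, 4, 21, 40, 1, 24, 49, 16, 45, 16, 49, 24, 1, 40, 21, 4, 49, 36, 25, 16, 9, 4, 1, 0, 1, 4, 9, 16, 25, 36, 49, 4, 21, 40, 1, 24, 49, 16, 45, 16, 49, 24, 1, 40, 21, 4, 49, 36, 25, 16, 9, 4, 1.
The distinct values are {0, 1, 4, 9, 16, 21, 24, 25, 36, 40, 45, 49}; there are 12 of them.

12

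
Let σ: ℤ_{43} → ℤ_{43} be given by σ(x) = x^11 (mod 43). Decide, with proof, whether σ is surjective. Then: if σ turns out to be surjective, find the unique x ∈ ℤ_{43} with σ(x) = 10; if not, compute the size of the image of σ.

14

Since 43 is prime, the nonzero elements of ℤ_{43} form a cyclic group of order 42.
As gcd(11, 42) = 1, raising to the 11th power is a bijection on this group: if a^11 ≡ b^11 then (ab^{−1})^11 = 1, and the only element of order dividing gcd(11, 42) = 1 is 1, so a = b.
With σ(0) = 0 this makes σ injective on all of ℤ_{43}, hence bijective (finite equal-size domain and codomain). In particular σ is surjective.
Since σ is surjective, we find the preimage of 10. The inverse of x ↦ x^11 on (ℤ_{43})^× is x ↦ x^23, because 11·23 = 253 = 6·42 + 1 ≡ 1 (mod 42) and x^{42} = 1 for x ≠ 0 (Fermat). So σ⁻¹(10) = 10^23 mod 43.
Repeated squaring mod 43: 10^1 ≡ 10, 10^2 ≡ 10² = 100 ≡ 14, 10^4 ≡ 14² = 196 ≡ 24, 10^8 ≡ 24² = 576 ≡ 17, 10^16 ≡ 17² = 289 ≡ 31. Since 23 = 16 + 4 + 2 + 1, 10^23 ≡ 31·24·14·10: 31·24 = 744 ≡ 13, then 13·14 = 182 ≡ 10, then 10·10 = 100 ≡ 14. So 10^23 ≡ 14 (mod 43).
Hence σ⁻¹(10) = 14.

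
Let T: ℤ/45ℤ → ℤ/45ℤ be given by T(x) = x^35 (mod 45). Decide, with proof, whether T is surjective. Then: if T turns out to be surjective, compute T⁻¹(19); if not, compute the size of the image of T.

35

T(0) = 0^35 = 0.
T(15): Repeated squaring mod 45: 15^1 ≡ 15, 15^2 ≡ 15² = 225 ≡ 0, 15^4 ≡ 0² = 0, 15^8 ≡ 0² = 0, 15^16 ≡ 0² = 0, 15^32 ≡ 0² = 0. Since 35 = 32 + 2 + 1, 15^35 ≡ 0·0·15: 0·0 = 0, then 0·15 = 0. So 15^35 ≡ 0 (mod 45).
So T(0) = T(15) = 0 while 0 ≠ 15, thus T is not injective.
A non-injective map from the 45-element set ℤ/45ℤ to itself takes at most 44 distinct values, so it cannot be surjective. Therefore T is not surjective.
Since T is not surjective, we determine |image(T)|. Computing x^35 mod 45 for each x (by repeated squaring, reducing mod 45 at every step), the values T(0), T(1), …, T(44) are: 0, 1, 23, 27, 34, 20, 36, 13, 17, 9, 10, 41, 18, 7, 29, 0, 31, 8, 27, 19, 5, 36, 43, 2, 9, 40, 26, 18, 37, 14, 0, 16, 38, 27, 4, 35, 36, 28, 32, 9, 25, 11, 18, 22, 44.
The distinct values are {0, 1, 2, 4, 5, 7, 8, 9, 10, 11, 13, 14, 16, 17, 18, 19, 20, 22, 23, 25, 26, 27, 28, 29, 31, 32, 34, 35, 36, 37, 38, 40, 41, 43, 44}; there are 35 of them.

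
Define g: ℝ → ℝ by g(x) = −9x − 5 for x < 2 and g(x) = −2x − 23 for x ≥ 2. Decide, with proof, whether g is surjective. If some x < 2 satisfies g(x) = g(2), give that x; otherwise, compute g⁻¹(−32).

Both pieces are strictly decreasing (slopes −9 and −2), so each is injective on its own interval.
The left piece maps (−∞, 2) onto (−23, ∞); the right piece maps [2, ∞) onto (−∞, −27].
The union (−23, ∞) ∪ (−∞, −27] omits the interval between −23 and −27; in particular −23 has no preimage. So g is not surjective.
Because the two images are disjoint, no x < 2 has g(x) = g(2), so we compute g⁻¹(−32): −32 lies in (−∞, −27], so solve −2x − 23 = −32: x = (−32 + 23)/(−2) = 9/2.

9/2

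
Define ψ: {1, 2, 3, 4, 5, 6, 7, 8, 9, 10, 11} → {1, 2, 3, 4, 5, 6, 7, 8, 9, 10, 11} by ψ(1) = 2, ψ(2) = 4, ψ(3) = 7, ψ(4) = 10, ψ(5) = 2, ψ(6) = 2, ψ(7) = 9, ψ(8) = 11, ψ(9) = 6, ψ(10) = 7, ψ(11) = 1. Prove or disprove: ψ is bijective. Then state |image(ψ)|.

ψ(1) = 2 = ψ(5) with 1 ≠ 5, so ψ is not injective, hence not bijective.
The image of ψ is {1, 2, 4, 6, 7, 9, 10, 11}, which has 8 elements.

8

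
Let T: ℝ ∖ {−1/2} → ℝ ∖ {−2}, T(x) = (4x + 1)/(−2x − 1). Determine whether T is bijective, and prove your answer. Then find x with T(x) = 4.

Suppose T(a) = T(b). Cross-multiplying: (4a + 1)(−2b − 1) = (4b + 1)(−2a − 1).
Expanding both sides and cancelling the symmetric terms leaves −2·(a − b) = 0. Since −2 ≠ 0, a = b. Hence T is injective.
For any y ≠ −2, solving y(−2x − 1) = 4x + 1 for x gives a well-defined x ≠ −1/2. So T is surjective.
Hence T is bijective.
Solving T(x) = 4: cross-multiplying gives 4x + 1 = 4(−2x − 1), which rearranges to 12x = −5, so x = −5/12.

-5/12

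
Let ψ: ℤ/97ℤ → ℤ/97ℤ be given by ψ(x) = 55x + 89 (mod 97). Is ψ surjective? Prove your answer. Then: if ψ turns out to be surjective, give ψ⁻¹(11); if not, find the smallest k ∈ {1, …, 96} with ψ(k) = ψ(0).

85

Since gcd(55, 97) = 1, 55 is invertible modulo 97. Euclid's algorithm: 97 = 1·55 + 42, 55 = 1·42 + 13, 42 = 3·13 + 3, 13 = 4·3 + 1; back-substituting gives 1 = 30·55 − 17·97, so 55⁻¹ ≡ 30 (mod 97).
Then y ↦ 30(y − 89) is a two-sided inverse to ψ, so every y ∈ ℤ/97ℤ has a preimage.
Thus ψ is surjective.
Since ψ is surjective, we find ψ⁻¹(11): we need 55x ≡ 11 − 89 ≡ 19 (mod 97). Using 55⁻¹ = 30: x ≡ 30·19 = 570 = 5·97 + 85, so x = 85.
Check: ψ(85) = 55·85 + 89 = 4764 = 49·97 + 11 ≡ 11 (mod 97).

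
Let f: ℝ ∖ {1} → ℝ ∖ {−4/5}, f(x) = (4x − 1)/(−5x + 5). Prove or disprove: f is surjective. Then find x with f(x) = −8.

13/12

For any y ≠ −4/5, solving y(−5x + 5) = 4x − 1 for x gives a well-defined x ≠ 1. So f is surjective.
Solving f(x) = −8: cross-multiplying gives 4x − 1 = −8(−5x + 5), which rearranges to −36x = −39, so x = 13/12.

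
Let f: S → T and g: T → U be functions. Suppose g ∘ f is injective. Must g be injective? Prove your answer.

not injective

No. Take S = {1}, T = {1, 2, 3, 4}, U = {1, 2, 3, 4}, f(a) = a for each a ∈ S, and g(b) = 3 if b ∈ {3, 4} else g(b) = b.
Then g ∘ f = f is injective (S ⊂ T and f is the inclusion), but g(3) = g(4) = 3 with 3 ≠ 4, so g is not injective.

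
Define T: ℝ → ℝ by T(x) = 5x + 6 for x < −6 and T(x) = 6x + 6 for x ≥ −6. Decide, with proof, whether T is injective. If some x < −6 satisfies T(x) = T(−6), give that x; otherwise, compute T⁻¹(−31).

-36/5

Both pieces are strictly increasing (slopes 5 and 6), so each is injective on its own interval.
The left piece maps (−∞, −6) onto (−∞, −24); the right piece maps [−6, ∞) onto [−30, ∞).
These images overlap. In particular T(−6) = −30 (right piece), and solving 5x + 6 = −30 on the left piece gives x = −36/5 < −6.
So T(−36/5) = T(−6) with −36/5 ≠ −6, and T is not injective. This x = −36/5 is the requested value below −6.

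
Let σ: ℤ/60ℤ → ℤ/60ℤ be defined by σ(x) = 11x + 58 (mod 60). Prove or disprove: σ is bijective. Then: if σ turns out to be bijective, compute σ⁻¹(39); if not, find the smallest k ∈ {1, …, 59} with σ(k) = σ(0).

31

Recall: σ is injective when σ(x_1) = σ(x_2) forces x_1 = x_2.
If σ(x_1) = σ(x_2), then 11x_1 ≡ 11x_2 (mod 60). Because gcd(11, 60) = 1, we may cancel 11 to get x_1 ≡ x_2 (mod 60).
We now compute 11⁻¹ mod 60 explicitly. Euclid's algorithm: 60 = 5·11 + 5, 11 = 2·5 + 1; back-substituting gives 1 = 11·11 − 2·60, so 11⁻¹ ≡ 11 (mod 60).
Then y ↦ 11(y − 58) is a two-sided inverse to σ, so every y ∈ ℤ/60ℤ has a preimage.
Hence σ is bijective.
Since σ is bijective, we compute σ⁻¹(39): solve 11x + 58 ≡ 39 (mod 60), i.e. 11x ≡ 41 (mod 60).
Multiplying by 11⁻¹ = 11 gives x ≡ 11·41 = 451 = 7·60 + 31 ≡ 31 (mod 60).
Check: σ(31) = 11·31 + 58 = 399 = 6·60 + 39 ≡ 39 (mod 60).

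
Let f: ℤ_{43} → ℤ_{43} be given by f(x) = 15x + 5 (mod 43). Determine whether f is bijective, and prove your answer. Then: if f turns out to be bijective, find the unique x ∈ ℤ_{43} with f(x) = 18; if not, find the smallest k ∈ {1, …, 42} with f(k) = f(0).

Suppose f(s) = f(t) in ℤ_{43}. Then 15s + 5 ≡ 15t + 5 (mod 43), hence 15(s − t) ≡ 0 (mod 43).
Since gcd(15, 43) = 1, 15 is invertible modulo 43, thus s − t ≡ 0 (mod 43), i.e. s = t.
We now compute 15⁻¹ mod 43 explicitly. Euclid's algorithm: 43 = 2·15 + 13, 15 = 1·13 + 2, 13 = 6·2 + 1; back-substituting gives 1 = 23·15 − 8·43, so 15⁻¹ ≡ 23 (mod 43).
For any y ∈ ℤ_{43}, x = 23(y − 5) mod 43 satisfies f(x) = 15·23(y − 5) + 5 ≡ y (since 15·23 ≡ 1 mod 43). So every y has a preimage.
Thus f is bijective.
Since f is bijective, we find f⁻¹(18): we need 15x ≡ 18 − 5 ≡ 13 (mod 43). Using 15⁻¹ = 23: x ≡ 23·13 = 299 = 6·43 + 41, so x = 41.
Check: f(41) = 15·41 + 5 = 620 = 14·43 + 18 ≡ 18 (mod 43).

41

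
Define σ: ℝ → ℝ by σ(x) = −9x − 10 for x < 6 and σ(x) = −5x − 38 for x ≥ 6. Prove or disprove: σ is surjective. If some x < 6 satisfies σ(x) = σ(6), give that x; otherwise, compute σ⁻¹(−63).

Both pieces are strictly decreasing (slopes −9 and −5), so each is injective on its own interval.
The left piece maps (−∞, 6) onto (−64, ∞); the right piece maps [6, ∞) onto (−∞, −68].
The union (−64, ∞) ∪ (−∞, −68] omits the interval between −64 and −68; in particular −64 has no preimage. So σ is not surjective.
Because the two images are disjoint, no x < 6 has σ(x) = σ(6), so we compute σ⁻¹(−63): −63 lies in (−64, ∞), so solve −9x − 10 = −63: x = (−63 + 10)/(−9) = 53/9.

53/9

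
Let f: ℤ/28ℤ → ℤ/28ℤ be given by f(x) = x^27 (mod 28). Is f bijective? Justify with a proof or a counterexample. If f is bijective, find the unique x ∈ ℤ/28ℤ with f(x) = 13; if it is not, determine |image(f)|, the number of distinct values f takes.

9

f(2): Repeated squaring mod 28: 2^1 ≡ 2, 2^2 ≡ 2² = 4, 2^4 ≡ 4² = 16, 2^8 ≡ 16² = 256 ≡ 4, 2^16 ≡ 4² = 16. Since 27 = 16 + 8 + 2 + 1, 2^27 ≡ 16·4·4·2: 16·4 = 64 ≡ 8, then 8·4 = 32 ≡ 4, then 4·2 = 8. So 2^27 ≡ 8 (mod 28).
f(4): Repeated squaring mod 28: 4^1 ≡ 4, 4^2 ≡ 4² = 16, 4^4 ≡ 16² = 256 ≡ 4, 4^8 ≡ 4² = 16, 4^16 ≡ 16² = 256 ≡ 4. Since 27 = 16 + 8 + 2 + 1, 4^27 ≡ 4·16·16·4: 4·16 = 64 ≡ 8, then 8·16 = 128 ≡ 16, then 16·4 = 64 ≡ 8. So 4^27 ≡ 8 (mod 28).
So f(2) = f(4) = 8 while 2 ≠ 4, so f is not injective, hence not bijective.
Since f is not bijective, we determine |image(f)|. Computing x^27 mod 28 for each x (by repeated squaring, reducing mod 28 at every step), the values f(0), f(1), …, f(27) are: 0, 1, 8, 27, 8, 13, 20, 7, 8, 1, 20, 15, 20, 13, 0, 15, 8, 13, 8, 27, 20, 21, 8, 15, 20, 1, 20, 27.
The distinct values are {0, 1, 7, 8, 13, 15, 20, 21, 27}; there are 9 of them.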